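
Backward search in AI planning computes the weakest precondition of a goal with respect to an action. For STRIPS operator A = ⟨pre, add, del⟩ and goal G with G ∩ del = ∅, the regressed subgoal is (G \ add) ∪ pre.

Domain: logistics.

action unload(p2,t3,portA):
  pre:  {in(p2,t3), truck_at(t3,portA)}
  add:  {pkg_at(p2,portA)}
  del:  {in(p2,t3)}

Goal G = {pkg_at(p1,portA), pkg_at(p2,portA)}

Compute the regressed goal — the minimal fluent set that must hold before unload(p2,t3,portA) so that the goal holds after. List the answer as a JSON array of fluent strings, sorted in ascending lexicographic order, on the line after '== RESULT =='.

Compute (G \ add) ∪ pre:
  G ∩ del = {}  (empty — regression defined)
  G \ add = {pkg_at(p1,portA), pkg_at(p2,portA)} \ {pkg_at(p2,portA)} = {pkg_at(p1,portA)}
  ∪ pre   = {pkg_at(p1,portA)} ∪ {in(p2,t3), truck_at(t3,portA)}
          = {in(p2,t3), pkg_at(p1,portA), truck_at(t3,portA)}

== RESULT ==
["in(p2,t3)", "pkg_at(p1,portA)", "truck_at(t3,portA)"]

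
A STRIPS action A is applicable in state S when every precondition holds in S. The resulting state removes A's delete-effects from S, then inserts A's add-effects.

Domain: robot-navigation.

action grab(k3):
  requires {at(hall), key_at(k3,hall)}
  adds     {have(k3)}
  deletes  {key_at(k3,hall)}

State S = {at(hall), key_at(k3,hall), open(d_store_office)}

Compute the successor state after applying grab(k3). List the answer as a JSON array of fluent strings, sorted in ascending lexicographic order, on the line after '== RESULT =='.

Compute (S \ del) ∪ add:
  pre ⊆ S: {at(hall), key_at(k3,hall)} ⊆ S  — applicable
  S \ del = {at(hall), open(d_store_office)}
  ∪ add   = {at(hall), have(k3), open(d_store_office)}

== RESULT ==
["at(hall)", "have(k3)", "open(d_store_office)"]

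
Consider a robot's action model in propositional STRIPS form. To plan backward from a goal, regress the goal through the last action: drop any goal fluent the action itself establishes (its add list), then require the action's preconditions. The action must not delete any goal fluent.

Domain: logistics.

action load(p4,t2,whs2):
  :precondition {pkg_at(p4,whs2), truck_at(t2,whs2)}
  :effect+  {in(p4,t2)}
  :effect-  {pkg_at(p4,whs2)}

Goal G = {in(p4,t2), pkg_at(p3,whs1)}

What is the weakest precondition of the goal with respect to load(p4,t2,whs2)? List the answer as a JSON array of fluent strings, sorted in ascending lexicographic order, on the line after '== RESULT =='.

Compute (G \ add) ∪ pre:
  G ∩ del = {}  (empty — regression defined)
  G \ add = {in(p4,t2), pkg_at(p3,whs1)} \ {in(p4,t2)} = {pkg_at(p3,whs1)}
  ∪ pre   = {pkg_at(p3,whs1)} ∪ {pkg_at(p4,whs2), truck_at(t2,whs2)}
          = {pkg_at(p3,whs1), pkg_at(p4,whs2), truck_at(t2,whs2)}

== RESULT ==
["pkg_at(p3,whs1)", "pkg_at(p4,whs2)", "truck_at(t2,whs2)"]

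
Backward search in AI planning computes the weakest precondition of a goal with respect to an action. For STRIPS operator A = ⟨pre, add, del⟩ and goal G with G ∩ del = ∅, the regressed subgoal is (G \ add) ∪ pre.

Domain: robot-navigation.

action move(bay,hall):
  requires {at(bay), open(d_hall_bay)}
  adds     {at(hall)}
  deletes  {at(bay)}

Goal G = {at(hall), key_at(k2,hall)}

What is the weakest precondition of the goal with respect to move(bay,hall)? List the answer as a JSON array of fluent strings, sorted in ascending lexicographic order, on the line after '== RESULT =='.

Compute (G \ add) ∪ pre:
  G ∩ del = {}  (empty — regression defined)
  G \ add = {at(hall), key_at(k2,hall)} \ {at(hall)} = {key_at(k2,hall)}
  ∪ pre   = {key_at(k2,hall)} ∪ {at(bay), open(d_hall_bay)}
          = {at(bay), key_at(k2,hall), open(d_hall_bay)}

== RESULT ==
["at(bay)", "key_at(k2,hall)", "open(d_hall_bay)"]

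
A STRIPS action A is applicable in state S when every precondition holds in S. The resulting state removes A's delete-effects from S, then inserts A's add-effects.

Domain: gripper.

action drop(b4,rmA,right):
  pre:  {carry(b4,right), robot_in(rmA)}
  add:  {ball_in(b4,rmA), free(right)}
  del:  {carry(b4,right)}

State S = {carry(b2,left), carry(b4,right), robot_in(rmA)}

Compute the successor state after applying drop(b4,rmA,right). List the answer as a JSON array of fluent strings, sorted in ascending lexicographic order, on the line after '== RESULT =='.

Progress:
  pre ⊆ S: {carry(b4,right), robot_in(rmA)} ⊆ S  — applicable
  S \ del = {carry(b2,left), robot_in(rmA)}
  ∪ add   = {ball_in(b4,rmA), carry(b2,left), free(right), robot_in(rmA)}

== RESULT ==
["ball_in(b4,rmA)", "carry(b2,left)", "free(right)", "robot_in(rmA)"]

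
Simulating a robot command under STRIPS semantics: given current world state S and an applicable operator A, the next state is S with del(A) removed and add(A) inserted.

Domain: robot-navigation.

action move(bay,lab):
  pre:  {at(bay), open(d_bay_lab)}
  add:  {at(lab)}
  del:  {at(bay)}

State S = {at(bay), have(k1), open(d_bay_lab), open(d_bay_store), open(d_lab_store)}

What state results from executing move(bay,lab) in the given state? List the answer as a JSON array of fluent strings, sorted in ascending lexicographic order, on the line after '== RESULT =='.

Progress:
  pre ⊆ S: {at(bay), open(d_bay_lab)} ⊆ S  — applicable
  S \ del = {have(k1), open(d_bay_lab), open(d_bay_store), open(d_lab_store)}
  ∪ add   = {at(lab), have(k1), open(d_bay_lab), open(d_bay_store), open(d_lab_store)}

== RESULT ==
["at(lab)", "have(k1)", "open(d_bay_lab)", "open(d_bay_store)", "open(d_lab_store)"]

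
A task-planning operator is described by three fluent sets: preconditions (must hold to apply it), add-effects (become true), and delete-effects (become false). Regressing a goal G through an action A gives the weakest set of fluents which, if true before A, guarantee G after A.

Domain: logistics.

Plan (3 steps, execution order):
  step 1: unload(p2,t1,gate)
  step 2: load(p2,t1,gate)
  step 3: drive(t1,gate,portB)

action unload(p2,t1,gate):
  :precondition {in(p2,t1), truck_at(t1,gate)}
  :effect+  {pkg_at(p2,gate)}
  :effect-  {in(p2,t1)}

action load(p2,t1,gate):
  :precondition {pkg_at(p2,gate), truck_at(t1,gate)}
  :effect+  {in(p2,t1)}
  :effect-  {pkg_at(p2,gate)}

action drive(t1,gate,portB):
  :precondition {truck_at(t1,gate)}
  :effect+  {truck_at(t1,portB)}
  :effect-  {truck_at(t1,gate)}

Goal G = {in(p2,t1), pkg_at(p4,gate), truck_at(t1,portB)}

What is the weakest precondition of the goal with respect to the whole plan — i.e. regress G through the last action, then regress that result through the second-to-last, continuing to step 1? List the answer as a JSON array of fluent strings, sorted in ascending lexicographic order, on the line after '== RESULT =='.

Regress step by step:
  through step 3 (drive(t1,gate,portB)): drop {truck_at(t1,portB)}, keep {in(p2,t1), pkg_at(p4,gate)}, require {truck_at(t1,gate)}
    → {in(p2,t1), pkg_at(p4,gate), truck_at(t1,gate)}
  through step 2 (load(p2,t1,gate)): drop {in(p2,t1)}, keep {pkg_at(p4,gate), truck_at(t1,gate)}, require {pkg_at(p2,gate), truck_at(t1,gate)}
    → {pkg_at(p2,gate), pkg_at(p4,gate), truck_at(t1,gate)}
  through step 1 (unload(p2,t1,gate)): drop {pkg_at(p2,gate)}, keep {pkg_at(p4,gate), truck_at(t1,gate)}, require {in(p2,t1), truck_at(t1,gate)}
    → {in(p2,t1), pkg_at(p4,gate), truck_at(t1,gate)}

== RESULT ==
["in(p2,t1)", "pkg_at(p4,gate)", "truck_at(t1,gate)"]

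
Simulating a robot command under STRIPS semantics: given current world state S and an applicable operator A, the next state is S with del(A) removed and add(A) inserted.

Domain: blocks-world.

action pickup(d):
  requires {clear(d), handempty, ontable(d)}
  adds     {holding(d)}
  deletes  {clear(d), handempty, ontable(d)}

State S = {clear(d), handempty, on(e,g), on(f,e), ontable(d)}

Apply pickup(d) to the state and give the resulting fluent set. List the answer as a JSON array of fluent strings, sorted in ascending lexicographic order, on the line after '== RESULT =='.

Progress:
  pre ⊆ S: {clear(d), handempty, ontable(d)} ⊆ S  — applicable
  S \ del = {on(e,g), on(f,e)}
  ∪ add   = {holding(d), on(e,g), on(f,e)}

== RESULT ==
["holding(d)", "on(e,g)", "on(f,e)"]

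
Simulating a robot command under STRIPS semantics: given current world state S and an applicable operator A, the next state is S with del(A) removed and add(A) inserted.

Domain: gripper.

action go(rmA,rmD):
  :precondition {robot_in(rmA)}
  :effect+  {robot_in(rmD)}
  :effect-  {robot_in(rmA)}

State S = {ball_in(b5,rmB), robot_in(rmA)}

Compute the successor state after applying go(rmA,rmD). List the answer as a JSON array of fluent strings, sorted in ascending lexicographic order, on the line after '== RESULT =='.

Progress:
  pre ⊆ S: {robot_in(rmA)} ⊆ S  — applicable
  S \ del = {ball_in(b5,rmB)}
  ∪ add   = {ball_in(b5,rmB), robot_in(rmD)}

== RESULT ==
["ball_in(b5,rmB)", "robot_in(rmD)"]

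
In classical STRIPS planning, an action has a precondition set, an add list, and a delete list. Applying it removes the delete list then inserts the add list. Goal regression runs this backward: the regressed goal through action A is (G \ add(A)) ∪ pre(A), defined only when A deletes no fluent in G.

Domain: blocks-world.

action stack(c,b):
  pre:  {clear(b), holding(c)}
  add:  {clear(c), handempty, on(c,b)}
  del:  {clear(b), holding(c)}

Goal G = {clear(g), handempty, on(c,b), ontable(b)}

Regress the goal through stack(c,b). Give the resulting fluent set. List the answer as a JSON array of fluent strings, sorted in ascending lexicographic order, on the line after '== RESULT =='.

Regress:
  G ∩ del = {}  (empty — regression defined)
  G \ add = {clear(g), handempty, on(c,b), ontable(b)} \ {clear(c), handempty, on(c,b)} = {clear(g), ontable(b)}
  ∪ pre   = {clear(g), ontable(b)} ∪ {clear(b), holding(c)}
          = {clear(b), clear(g), holding(c), ontable(b)}

== RESULT ==
["clear(b)", "clear(g)", "holding(c)", "ontable(b)"]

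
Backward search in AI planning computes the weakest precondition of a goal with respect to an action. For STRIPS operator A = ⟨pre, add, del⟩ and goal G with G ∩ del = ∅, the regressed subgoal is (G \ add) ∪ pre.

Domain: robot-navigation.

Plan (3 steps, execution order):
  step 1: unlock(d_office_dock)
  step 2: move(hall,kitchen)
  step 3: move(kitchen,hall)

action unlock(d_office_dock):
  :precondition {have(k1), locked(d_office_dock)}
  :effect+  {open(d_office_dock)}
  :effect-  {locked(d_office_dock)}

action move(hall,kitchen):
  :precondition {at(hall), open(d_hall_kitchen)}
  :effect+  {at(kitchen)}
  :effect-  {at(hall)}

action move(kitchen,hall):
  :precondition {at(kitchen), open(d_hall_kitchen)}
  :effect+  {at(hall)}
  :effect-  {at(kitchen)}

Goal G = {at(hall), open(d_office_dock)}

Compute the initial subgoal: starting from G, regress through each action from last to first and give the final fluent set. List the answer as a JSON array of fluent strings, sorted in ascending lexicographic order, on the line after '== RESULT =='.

Regress step by step:
  through step 3 (move(kitchen,hall)): drop {at(hall)}, keep {open(d_office_dock)}, require {at(kitchen), open(d_hall_kitchen)}
    → {at(kitchen), open(d_hall_kitchen), open(d_office_dock)}
  through step 2 (move(hall,kitchen)): drop {at(kitchen)}, keep {open(d_hall_kitchen), open(d_office_dock)}, require {at(hall), open(d_hall_kitchen)}
    → {at(hall), open(d_hall_kitchen), open(d_office_dock)}
  through step 1 (unlock(d_office_dock)): drop {open(d_office_dock)}, keep {at(hall), open(d_hall_kitchen)}, require {have(k1), locked(d_office_dock)}
    → {at(hall), have(k1), locked(d_office_dock), open(d_hall_kitchen)}

== RESULT ==
["at(hall)", "have(k1)", "locked(d_office_dock)", "open(d_hall_kitchen)"]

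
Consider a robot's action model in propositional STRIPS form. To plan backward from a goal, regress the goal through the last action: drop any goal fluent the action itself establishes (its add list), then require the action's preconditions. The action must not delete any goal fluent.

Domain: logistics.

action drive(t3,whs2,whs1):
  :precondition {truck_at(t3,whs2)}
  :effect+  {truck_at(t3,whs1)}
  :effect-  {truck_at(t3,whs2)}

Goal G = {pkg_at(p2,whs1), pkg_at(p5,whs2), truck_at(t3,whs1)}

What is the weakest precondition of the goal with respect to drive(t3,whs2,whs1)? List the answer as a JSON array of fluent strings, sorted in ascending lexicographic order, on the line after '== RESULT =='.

Regress:
  G ∩ del = {}  (empty — regression defined)
  G \ add = {pkg_at(p2,whs1), pkg_at(p5,whs2), truck_at(t3,whs1)} \ {truck_at(t3,whs1)} = {pkg_at(p2,whs1), pkg_at(p5,whs2)}
  ∪ pre   = {pkg_at(p2,whs1), pkg_at(p5,whs2)} ∪ {truck_at(t3,whs2)}
          = {pkg_at(p2,whs1), pkg_at(p5,whs2), truck_at(t3,whs2)}

== RESULT ==
["pkg_at(p2,whs1)", "pkg_at(p5,whs2)", "truck_at(t3,whs2)"]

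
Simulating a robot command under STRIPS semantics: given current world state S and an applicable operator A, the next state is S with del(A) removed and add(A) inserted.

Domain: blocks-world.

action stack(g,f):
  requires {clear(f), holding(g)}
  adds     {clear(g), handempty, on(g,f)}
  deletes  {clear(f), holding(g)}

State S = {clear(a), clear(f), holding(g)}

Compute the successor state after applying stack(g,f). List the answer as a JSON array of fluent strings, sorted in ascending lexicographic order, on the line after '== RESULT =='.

Progress:
  pre ⊆ S: {clear(f), holding(g)} ⊆ S  — applicable
  S \ del = {clear(a)}
  ∪ add   = {clear(a), clear(g), handempty, on(g,f)}

== RESULT ==
["clear(a)", "clear(g)", "handempty", "on(g,f)"]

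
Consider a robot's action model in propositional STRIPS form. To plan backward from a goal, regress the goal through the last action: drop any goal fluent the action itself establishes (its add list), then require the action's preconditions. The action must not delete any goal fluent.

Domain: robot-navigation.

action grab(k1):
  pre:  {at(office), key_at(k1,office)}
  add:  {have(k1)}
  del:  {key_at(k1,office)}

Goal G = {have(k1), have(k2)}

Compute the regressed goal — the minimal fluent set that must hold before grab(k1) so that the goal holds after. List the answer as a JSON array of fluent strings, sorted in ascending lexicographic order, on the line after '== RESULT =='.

Regress:
  G ∩ del = {}  (empty — regression defined)
  G \ add = {have(k1), have(k2)} \ {have(k1)} = {have(k2)}
  ∪ pre   = {have(k2)} ∪ {at(office), key_at(k1,office)}
          = {at(office), have(k2), key_at(k1,office)}

== RESULT ==
["at(office)", "have(k2)", "key_at(k1,office)"]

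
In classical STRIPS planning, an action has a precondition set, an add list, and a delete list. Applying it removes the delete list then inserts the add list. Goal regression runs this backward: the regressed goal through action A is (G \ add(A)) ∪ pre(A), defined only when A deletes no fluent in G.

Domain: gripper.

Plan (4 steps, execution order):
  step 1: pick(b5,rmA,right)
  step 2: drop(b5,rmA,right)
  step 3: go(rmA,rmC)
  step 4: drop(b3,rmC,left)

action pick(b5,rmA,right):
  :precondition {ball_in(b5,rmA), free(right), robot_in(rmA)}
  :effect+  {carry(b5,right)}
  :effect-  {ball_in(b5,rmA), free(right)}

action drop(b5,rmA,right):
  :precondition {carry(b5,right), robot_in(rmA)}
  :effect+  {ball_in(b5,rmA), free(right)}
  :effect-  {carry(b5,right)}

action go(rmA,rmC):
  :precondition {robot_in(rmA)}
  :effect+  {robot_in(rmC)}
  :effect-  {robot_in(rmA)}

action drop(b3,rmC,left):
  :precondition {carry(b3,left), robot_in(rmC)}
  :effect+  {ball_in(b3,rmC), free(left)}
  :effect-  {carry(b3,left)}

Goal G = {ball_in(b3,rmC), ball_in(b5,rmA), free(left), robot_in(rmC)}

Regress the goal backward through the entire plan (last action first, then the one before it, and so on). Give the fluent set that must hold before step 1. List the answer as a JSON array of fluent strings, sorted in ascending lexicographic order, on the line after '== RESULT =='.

Work backward from the goal:
  through step 4 (drop(b3,rmC,left)): drop {ball_in(b3,rmC), free(left)}, keep {ball_in(b5,rmA), robot_in(rmC)}, require {carry(b3,left), robot_in(rmC)}
    → {ball_in(b5,rmA), carry(b3,left), robot_in(rmC)}
  through step 3 (go(rmA,rmC)): drop {robot_in(rmC)}, keep {ball_in(b5,rmA), carry(b3,left)}, require {robot_in(rmA)}
    → {ball_in(b5,rmA), carry(b3,left), robot_in(rmA)}
  through step 2 (drop(b5,rmA,right)): drop {ball_in(b5,rmA)}, keep {carry(b3,left), robot_in(rmA)}, require {carry(b5,right), robot_in(rmA)}
    → {carry(b3,left), carry(b5,right), robot_in(rmA)}
  through step 1 (pick(b5,rmA,right)): drop {carry(b5,right)}, keep {carry(b3,left), robot_in(rmA)}, require {ball_in(b5,rmA), free(right), robot_in(rmA)}
    → {ball_in(b5,rmA), carry(b3,left), free(right), robot_in(rmA)}

== RESULT ==
["ball_in(b5,rmA)", "carry(b3,left)", "free(right)", "robot_in(rmA)"]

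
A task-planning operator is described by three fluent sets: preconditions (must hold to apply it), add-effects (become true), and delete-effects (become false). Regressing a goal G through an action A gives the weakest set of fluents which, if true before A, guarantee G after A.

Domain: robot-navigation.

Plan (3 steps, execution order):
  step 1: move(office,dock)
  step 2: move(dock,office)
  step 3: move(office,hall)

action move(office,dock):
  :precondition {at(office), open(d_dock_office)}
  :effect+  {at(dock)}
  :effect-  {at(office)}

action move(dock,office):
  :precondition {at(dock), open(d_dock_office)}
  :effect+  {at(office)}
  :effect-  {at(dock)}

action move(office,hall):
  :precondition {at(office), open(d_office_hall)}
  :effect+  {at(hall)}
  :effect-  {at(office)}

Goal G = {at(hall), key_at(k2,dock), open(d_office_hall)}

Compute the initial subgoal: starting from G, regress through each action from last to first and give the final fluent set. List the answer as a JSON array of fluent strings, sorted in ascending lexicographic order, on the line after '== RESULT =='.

Regress step by step:
  through step 3 (move(office,hall)): drop {at(hall)}, keep {key_at(k2,dock), open(d_office_hall)}, require {at(office), open(d_office_hall)}
    → {at(office), key_at(k2,dock), open(d_office_hall)}
  through step 2 (move(dock,office)): drop {at(office)}, keep {key_at(k2,dock), open(d_office_hall)}, require {at(dock), open(d_dock_office)}
    → {at(dock), key_at(k2,dock), open(d_dock_office), open(d_office_hall)}
  through step 1 (move(office,dock)): drop {at(dock)}, keep {key_at(k2,dock), open(d_dock_office), open(d_office_hall)}, require {at(office), open(d_dock_office)}
    → {at(office), key_at(k2,dock), open(d_dock_office), open(d_office_hall)}

== RESULT ==
["at(office)", "key_at(k2,dock)", "open(d_dock_office)", "open(d_office_hall)"]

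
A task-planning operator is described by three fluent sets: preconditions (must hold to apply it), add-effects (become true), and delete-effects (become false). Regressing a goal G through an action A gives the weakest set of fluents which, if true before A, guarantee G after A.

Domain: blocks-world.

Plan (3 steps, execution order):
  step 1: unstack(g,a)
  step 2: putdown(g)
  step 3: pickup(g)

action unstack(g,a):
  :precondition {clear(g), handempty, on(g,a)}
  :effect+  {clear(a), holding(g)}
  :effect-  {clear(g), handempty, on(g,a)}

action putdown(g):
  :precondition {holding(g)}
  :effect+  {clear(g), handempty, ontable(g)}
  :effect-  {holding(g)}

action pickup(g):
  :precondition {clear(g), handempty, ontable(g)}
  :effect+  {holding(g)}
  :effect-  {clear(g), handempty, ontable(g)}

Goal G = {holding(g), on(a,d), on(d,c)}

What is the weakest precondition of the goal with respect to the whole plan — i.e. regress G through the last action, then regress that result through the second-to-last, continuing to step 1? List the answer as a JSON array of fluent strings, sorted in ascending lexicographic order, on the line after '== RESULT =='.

Work backward from the goal:
  through step 3 (pickup(g)): drop {holding(g)}, keep {on(a,d), on(d,c)}, require {clear(g), handempty, ontable(g)}
    → {clear(g), handempty, on(a,d), on(d,c), ontable(g)}
  through step 2 (putdown(g)): drop {clear(g), handempty, ontable(g)}, keep {on(a,d), on(d,c)}, require {holding(g)}
    → {holding(g), on(a,d), on(d,c)}
  through step 1 (unstack(g,a)): drop {holding(g)}, keep {on(a,d), on(d,c)}, require {clear(g), handempty, on(g,a)}
    → {clear(g), handempty, on(a,d), on(d,c), on(g,a)}

== RESULT ==
["clear(g)", "handempty", "on(a,d)", "on(d,c)", "on(g,a)"]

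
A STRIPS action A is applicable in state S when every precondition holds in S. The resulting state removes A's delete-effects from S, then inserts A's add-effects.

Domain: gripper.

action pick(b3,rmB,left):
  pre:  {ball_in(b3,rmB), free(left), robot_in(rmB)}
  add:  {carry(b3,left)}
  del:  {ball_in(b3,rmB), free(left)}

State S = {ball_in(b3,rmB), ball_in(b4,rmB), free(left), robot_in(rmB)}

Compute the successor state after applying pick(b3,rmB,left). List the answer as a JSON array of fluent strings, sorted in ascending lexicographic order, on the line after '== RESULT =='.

Progress:
  pre ⊆ S: {ball_in(b3,rmB), free(left), robot_in(rmB)} ⊆ S  — applicable
  S \ del = {ball_in(b4,rmB), robot_in(rmB)}
  ∪ add   = {ball_in(b4,rmB), carry(b3,left), robot_in(rmB)}

== RESULT ==
["ball_in(b4,rmB)", "carry(b3,left)", "robot_in(rmB)"]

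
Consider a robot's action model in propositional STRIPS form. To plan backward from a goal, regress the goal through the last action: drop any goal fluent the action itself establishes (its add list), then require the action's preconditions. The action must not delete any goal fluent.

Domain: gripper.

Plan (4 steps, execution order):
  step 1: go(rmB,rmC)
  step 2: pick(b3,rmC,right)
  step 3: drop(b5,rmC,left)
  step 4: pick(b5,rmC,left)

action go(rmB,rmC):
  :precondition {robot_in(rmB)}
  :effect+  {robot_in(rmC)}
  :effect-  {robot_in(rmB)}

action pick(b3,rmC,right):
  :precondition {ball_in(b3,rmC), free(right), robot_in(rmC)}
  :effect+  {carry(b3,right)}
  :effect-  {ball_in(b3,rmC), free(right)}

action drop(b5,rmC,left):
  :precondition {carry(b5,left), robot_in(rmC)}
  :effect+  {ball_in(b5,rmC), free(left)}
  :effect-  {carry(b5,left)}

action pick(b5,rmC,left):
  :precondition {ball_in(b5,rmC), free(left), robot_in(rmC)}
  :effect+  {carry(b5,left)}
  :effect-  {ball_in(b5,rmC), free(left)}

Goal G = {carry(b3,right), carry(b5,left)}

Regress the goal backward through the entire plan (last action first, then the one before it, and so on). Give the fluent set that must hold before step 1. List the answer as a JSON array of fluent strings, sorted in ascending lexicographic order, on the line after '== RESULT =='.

Regress step by step:
  through step 4 (pick(b5,rmC,left)): drop {carry(b5,left)}, keep {carry(b3,right)}, require {ball_in(b5,rmC), free(left), robot_in(rmC)}
    → {ball_in(b5,rmC), carry(b3,right), free(left), robot_in(rmC)}
  through step 3 (drop(b5,rmC,left)): drop {ball_in(b5,rmC), free(left)}, keep {carry(b3,right), robot_in(rmC)}, require {carry(b5,left), robot_in(rmC)}
    → {carry(b3,right), carry(b5,left), robot_in(rmC)}
  through step 2 (pick(b3,rmC,right)): drop {carry(b3,right)}, keep {carry(b5,left), robot_in(rmC)}, require {ball_in(b3,rmC), free(right), robot_in(rmC)}
    → {ball_in(b3,rmC), carry(b5,left), free(right), robot_in(rmC)}
  through step 1 (go(rmB,rmC)): drop {robot_in(rmC)}, keep {ball_in(b3,rmC), carry(b5,left), free(right)}, require {robot_in(rmB)}
    → {ball_in(b3,rmC), carry(b5,left), free(right), robot_in(rmB)}

== RESULT ==
["ball_in(b3,rmC)", "carry(b5,left)", "free(right)", "robot_in(rmB)"]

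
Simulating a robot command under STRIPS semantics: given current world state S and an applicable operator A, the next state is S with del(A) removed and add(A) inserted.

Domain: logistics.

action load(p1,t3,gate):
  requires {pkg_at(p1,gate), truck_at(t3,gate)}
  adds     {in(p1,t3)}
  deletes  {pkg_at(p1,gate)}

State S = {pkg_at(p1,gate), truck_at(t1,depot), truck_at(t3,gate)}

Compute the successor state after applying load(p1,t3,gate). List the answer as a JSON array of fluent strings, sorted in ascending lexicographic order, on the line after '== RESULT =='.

Compute (S \ del) ∪ add:
  pre ⊆ S: {pkg_at(p1,gate), truck_at(t3,gate)} ⊆ S  — applicable
  S \ del = {truck_at(t1,depot), truck_at(t3,gate)}
  ∪ add   = {in(p1,t3), truck_at(t1,depot), truck_at(t3,gate)}

== RESULT ==
["in(p1,t3)", "truck_at(t1,depot)", "truck_at(t3,gate)"]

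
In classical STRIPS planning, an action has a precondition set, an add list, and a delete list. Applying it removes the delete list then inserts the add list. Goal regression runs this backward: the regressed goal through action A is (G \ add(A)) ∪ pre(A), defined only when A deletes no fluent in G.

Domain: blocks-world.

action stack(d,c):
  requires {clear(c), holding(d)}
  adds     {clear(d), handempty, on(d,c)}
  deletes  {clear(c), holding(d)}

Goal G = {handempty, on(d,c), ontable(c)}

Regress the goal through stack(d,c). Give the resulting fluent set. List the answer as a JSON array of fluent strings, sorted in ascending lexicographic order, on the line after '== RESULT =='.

Regress:
  G ∩ del = {}  (empty — regression defined)
  G \ add = {handempty, on(d,c), ontable(c)} \ {clear(d), handempty, on(d,c)} = {ontable(c)}
  ∪ pre   = {ontable(c)} ∪ {clear(c), holding(d)}
          = {clear(c), holding(d), ontable(c)}

== RESULT ==
["clear(c)", "holding(d)", "ontable(c)"]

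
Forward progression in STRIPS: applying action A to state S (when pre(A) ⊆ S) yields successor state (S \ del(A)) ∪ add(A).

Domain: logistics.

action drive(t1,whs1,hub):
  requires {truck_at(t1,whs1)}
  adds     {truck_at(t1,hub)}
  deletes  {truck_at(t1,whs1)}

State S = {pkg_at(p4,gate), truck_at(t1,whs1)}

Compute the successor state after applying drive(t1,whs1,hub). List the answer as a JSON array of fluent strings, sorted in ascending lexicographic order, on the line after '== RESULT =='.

Compute (S \ del) ∪ add:
  pre ⊆ S: {truck_at(t1,whs1)} ⊆ S  — applicable
  S \ del = {pkg_at(p4,gate)}
  ∪ add   = {pkg_at(p4,gate), truck_at(t1,hub)}

== RESULT ==
["pkg_at(p4,gate)", "truck_at(t1,hub)"]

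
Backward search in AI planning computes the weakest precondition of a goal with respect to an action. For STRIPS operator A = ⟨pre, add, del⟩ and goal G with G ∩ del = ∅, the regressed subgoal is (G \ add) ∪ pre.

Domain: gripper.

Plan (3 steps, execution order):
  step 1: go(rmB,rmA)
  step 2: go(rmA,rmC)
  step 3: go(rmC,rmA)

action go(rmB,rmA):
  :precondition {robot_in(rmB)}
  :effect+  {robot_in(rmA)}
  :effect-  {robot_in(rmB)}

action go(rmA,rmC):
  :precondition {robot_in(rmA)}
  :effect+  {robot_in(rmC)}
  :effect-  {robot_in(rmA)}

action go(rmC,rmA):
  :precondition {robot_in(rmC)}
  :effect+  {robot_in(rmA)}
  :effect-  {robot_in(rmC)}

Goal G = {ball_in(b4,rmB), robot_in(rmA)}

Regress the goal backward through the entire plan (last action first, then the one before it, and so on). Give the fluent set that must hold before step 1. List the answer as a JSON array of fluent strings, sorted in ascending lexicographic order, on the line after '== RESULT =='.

Work backward from the goal:
  through step 3 (go(rmC,rmA)): drop {robot_in(rmA)}, keep {ball_in(b4,rmB)}, require {robot_in(rmC)}
    → {ball_in(b4,rmB), robot_in(rmC)}
  through step 2 (go(rmA,rmC)): drop {robot_in(rmC)}, keep {ball_in(b4,rmB)}, require {robot_in(rmA)}
    → {ball_in(b4,rmB), robot_in(rmA)}
  through step 1 (go(rmB,rmA)): drop {robot_in(rmA)}, keep {ball_in(b4,rmB)}, require {robot_in(rmB)}
    → {ball_in(b4,rmB), robot_in(rmB)}

== RESULT ==
["ball_in(b4,rmB)", "robot_in(rmB)"]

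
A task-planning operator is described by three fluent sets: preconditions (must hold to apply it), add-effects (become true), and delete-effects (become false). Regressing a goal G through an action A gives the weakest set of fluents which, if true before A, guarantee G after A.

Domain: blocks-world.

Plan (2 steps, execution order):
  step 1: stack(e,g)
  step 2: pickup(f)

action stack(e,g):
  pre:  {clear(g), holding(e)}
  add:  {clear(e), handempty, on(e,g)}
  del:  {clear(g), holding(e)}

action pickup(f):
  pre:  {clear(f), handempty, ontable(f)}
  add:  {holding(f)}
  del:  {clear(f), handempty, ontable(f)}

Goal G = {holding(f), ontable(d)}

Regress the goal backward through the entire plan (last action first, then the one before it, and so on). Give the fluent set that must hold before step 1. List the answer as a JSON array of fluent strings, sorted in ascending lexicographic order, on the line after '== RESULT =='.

Work backward from the goal:
  through step 2 (pickup(f)): drop {holding(f)}, keep {ontable(d)}, require {clear(f), handempty, ontable(f)}
    → {clear(f), handempty, ontable(d), ontable(f)}
  through step 1 (stack(e,g)): drop {handempty}, keep {clear(f), ontable(d), ontable(f)}, require {clear(g), holding(e)}
    → {clear(f), clear(g), holding(e), ontable(d), ontable(f)}

== RESULT ==
["clear(f)", "clear(g)", "holding(e)", "ontable(d)", "ontable(f)"]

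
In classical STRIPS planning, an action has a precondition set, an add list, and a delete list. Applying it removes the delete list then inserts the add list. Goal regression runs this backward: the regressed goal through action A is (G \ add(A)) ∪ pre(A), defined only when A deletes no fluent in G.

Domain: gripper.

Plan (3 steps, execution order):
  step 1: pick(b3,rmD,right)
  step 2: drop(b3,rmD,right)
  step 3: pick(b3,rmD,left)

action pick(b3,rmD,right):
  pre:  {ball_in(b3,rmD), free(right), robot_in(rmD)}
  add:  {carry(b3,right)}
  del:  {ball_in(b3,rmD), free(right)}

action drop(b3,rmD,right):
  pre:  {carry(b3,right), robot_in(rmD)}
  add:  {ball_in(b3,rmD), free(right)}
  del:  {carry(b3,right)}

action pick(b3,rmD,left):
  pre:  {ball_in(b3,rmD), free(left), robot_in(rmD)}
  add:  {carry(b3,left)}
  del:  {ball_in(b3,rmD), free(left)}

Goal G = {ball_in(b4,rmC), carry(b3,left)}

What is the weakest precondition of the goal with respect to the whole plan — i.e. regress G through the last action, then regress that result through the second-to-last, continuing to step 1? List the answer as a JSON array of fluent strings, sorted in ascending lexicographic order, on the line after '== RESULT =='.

Regress step by step:
  through step 3 (pick(b3,rmD,left)): drop {carry(b3,left)}, keep {ball_in(b4,rmC)}, require {ball_in(b3,rmD), free(left), robot_in(rmD)}
    → {ball_in(b3,rmD), ball_in(b4,rmC), free(left), robot_in(rmD)}
  through step 2 (drop(b3,rmD,right)): drop {ball_in(b3,rmD)}, keep {ball_in(b4,rmC), free(left), robot_in(rmD)}, require {carry(b3,right), robot_in(rmD)}
    → {ball_in(b4,rmC), carry(b3,right), free(left), robot_in(rmD)}
  through step 1 (pick(b3,rmD,right)): drop {carry(b3,right)}, keep {ball_in(b4,rmC), free(left), robot_in(rmD)}, require {ball_in(b3,rmD), free(right), robot_in(rmD)}
    → {ball_in(b3,rmD), ball_in(b4,rmC), free(left), free(right), robot_in(rmD)}

== RESULT ==
["ball_in(b3,rmD)", "ball_in(b4,rmC)", "free(left)", "free(right)", "robot_in(rmD)"]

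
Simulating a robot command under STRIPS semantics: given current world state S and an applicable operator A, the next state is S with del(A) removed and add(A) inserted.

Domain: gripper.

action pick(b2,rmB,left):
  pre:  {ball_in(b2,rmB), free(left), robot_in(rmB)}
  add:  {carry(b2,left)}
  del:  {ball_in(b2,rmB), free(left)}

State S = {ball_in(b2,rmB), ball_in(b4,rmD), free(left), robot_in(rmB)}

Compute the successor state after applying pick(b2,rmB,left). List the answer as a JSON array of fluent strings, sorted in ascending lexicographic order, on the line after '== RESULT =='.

Progress:
  pre ⊆ S: {ball_in(b2,rmB), free(left), robot_in(rmB)} ⊆ S  — applicable
  S \ del = {ball_in(b4,rmD), robot_in(rmB)}
  ∪ add   = {ball_in(b4,rmD), carry(b2,left), robot_in(rmB)}

== RESULT ==
["ball_in(b4,rmD)", "carry(b2,left)", "robot_in(rmB)"]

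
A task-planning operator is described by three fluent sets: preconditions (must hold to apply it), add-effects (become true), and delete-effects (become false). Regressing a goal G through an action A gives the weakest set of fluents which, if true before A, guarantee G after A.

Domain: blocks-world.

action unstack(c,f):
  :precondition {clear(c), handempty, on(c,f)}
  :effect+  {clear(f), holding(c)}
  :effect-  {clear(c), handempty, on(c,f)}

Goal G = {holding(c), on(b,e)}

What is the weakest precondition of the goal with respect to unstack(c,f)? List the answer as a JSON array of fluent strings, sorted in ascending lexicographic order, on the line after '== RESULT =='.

Compute (G \ add) ∪ pre:
  G ∩ del = {}  (empty — regression defined)
  G \ add = {holding(c), on(b,e)} \ {clear(f), holding(c)} = {on(b,e)}
  ∪ pre   = {on(b,e)} ∪ {clear(c), handempty, on(c,f)}
          = {clear(c), handempty, on(b,e), on(c,f)}

== RESULT ==
["clear(c)", "handempty", "on(b,e)", "on(c,f)"]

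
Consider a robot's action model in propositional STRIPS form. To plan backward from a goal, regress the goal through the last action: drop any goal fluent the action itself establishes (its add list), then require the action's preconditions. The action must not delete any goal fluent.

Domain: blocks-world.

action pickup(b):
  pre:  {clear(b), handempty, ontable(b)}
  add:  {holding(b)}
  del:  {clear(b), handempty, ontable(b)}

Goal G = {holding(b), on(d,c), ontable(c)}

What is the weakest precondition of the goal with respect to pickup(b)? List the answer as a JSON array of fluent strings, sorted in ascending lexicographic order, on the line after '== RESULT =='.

Regress:
  G ∩ del = {}  (empty — regression defined)
  G \ add = {holding(b), on(d,c), ontable(c)} \ {holding(b)} = {on(d,c), ontable(c)}
  ∪ pre   = {on(d,c), ontable(c)} ∪ {clear(b), handempty, ontable(b)}
          = {clear(b), handempty, on(d,c), ontable(b), ontable(c)}

== RESULT ==
["clear(b)", "handempty", "on(d,c)", "ontable(b)", "ontable(c)"]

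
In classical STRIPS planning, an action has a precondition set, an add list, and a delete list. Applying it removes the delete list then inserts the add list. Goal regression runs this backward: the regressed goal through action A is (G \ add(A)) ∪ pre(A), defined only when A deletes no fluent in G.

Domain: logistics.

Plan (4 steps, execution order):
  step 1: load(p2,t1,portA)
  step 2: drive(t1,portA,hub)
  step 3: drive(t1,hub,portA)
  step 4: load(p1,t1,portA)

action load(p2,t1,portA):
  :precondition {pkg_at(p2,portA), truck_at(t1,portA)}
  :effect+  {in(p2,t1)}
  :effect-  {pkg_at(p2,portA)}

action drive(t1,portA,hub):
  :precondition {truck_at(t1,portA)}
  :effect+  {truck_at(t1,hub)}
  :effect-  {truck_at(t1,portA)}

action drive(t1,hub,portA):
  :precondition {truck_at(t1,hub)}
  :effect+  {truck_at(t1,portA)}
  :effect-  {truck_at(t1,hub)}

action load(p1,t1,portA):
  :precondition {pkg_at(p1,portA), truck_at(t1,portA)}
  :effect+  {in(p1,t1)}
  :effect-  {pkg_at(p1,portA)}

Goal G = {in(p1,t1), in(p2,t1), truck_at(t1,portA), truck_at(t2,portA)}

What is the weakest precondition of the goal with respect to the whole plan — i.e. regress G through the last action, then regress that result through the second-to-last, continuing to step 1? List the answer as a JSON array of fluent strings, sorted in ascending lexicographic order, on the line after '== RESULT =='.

Work backward from the goal:
  through step 4 (load(p1,t1,portA)): drop {in(p1,t1)}, keep {in(p2,t1), truck_at(t1,portA), truck_at(t2,portA)}, require {pkg_at(p1,portA), truck_at(t1,portA)}
    → {in(p2,t1), pkg_at(p1,portA), truck_at(t1,portA), truck_at(t2,portA)}
  through step 3 (drive(t1,hub,portA)): drop {truck_at(t1,portA)}, keep {in(p2,t1), pkg_at(p1,portA), truck_at(t2,portA)}, require {truck_at(t1,hub)}
    → {in(p2,t1), pkg_at(p1,portA), truck_at(t1,hub), truck_at(t2,portA)}
  through step 2 (drive(t1,portA,hub)): drop {truck_at(t1,hub)}, keep {in(p2,t1), pkg_at(p1,portA), truck_at(t2,portA)}, require {truck_at(t1,portA)}
    → {in(p2,t1), pkg_at(p1,portA), truck_at(t1,portA), truck_at(t2,portA)}
  through step 1 (load(p2,t1,portA)): drop {in(p2,t1)}, keep {pkg_at(p1,portA), truck_at(t1,portA), truck_at(t2,portA)}, require {pkg_at(p2,portA), truck_at(t1,portA)}
    → {pkg_at(p1,portA), pkg_at(p2,portA), truck_at(t1,portA), truck_at(t2,portA)}

== RESULT ==
["pkg_at(p1,portA)", "pkg_at(p2,portA)", "truck_at(t1,portA)", "truck_at(t2,portA)"]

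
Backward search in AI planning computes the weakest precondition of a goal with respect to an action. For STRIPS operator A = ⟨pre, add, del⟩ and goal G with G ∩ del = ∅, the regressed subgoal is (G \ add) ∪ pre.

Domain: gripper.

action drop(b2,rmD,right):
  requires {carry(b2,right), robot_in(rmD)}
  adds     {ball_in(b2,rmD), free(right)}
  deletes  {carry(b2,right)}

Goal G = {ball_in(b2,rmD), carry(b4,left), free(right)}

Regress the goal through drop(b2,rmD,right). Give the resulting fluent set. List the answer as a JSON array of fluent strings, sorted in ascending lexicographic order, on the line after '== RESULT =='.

Regress:
  G ∩ del = {}  (empty — regression defined)
  G \ add = {ball_in(b2,rmD), carry(b4,left), free(right)} \ {ball_in(b2,rmD), free(right)} = {carry(b4,left)}
  ∪ pre   = {carry(b4,left)} ∪ {carry(b2,right), robot_in(rmD)}
          = {carry(b2,right), carry(b4,left), robot_in(rmD)}

== RESULT ==
["carry(b2,right)", "carry(b4,left)", "robot_in(rmD)"]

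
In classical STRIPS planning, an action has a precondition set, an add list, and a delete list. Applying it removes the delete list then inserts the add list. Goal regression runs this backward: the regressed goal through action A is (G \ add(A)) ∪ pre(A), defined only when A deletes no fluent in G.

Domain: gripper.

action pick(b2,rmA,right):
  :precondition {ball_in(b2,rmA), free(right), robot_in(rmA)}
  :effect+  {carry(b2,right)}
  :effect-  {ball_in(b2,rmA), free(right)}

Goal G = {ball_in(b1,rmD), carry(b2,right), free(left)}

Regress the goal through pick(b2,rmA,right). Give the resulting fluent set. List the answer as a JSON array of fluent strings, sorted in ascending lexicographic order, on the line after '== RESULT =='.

Regress:
  G ∩ del = {}  (empty — regression defined)
  G \ add = {ball_in(b1,rmD), carry(b2,right), free(left)} \ {carry(b2,right)} = {ball_in(b1,rmD), free(left)}
  ∪ pre   = {ball_in(b1,rmD), free(left)} ∪ {ball_in(b2,rmA), free(right), robot_in(rmA)}
          = {ball_in(b1,rmD), ball_in(b2,rmA), free(left), free(right), robot_in(rmA)}

== RESULT ==
["ball_in(b1,rmD)", "ball_in(b2,rmA)", "free(left)", "free(right)", "robot_in(rmA)"]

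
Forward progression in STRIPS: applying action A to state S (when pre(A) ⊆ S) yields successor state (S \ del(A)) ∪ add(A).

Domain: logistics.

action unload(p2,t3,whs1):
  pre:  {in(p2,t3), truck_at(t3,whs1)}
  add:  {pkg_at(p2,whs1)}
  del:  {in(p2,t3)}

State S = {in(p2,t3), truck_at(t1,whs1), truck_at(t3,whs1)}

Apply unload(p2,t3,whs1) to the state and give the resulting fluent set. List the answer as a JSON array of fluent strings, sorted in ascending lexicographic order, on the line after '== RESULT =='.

Progress:
  pre ⊆ S: {in(p2,t3), truck_at(t3,whs1)} ⊆ S  — applicable
  S \ del = {truck_at(t1,whs1), truck_at(t3,whs1)}
  ∪ add   = {pkg_at(p2,whs1), truck_at(t1,whs1), truck_at(t3,whs1)}

== RESULT ==
["pkg_at(p2,whs1)", "truck_at(t1,whs1)", "truck_at(t3,whs1)"]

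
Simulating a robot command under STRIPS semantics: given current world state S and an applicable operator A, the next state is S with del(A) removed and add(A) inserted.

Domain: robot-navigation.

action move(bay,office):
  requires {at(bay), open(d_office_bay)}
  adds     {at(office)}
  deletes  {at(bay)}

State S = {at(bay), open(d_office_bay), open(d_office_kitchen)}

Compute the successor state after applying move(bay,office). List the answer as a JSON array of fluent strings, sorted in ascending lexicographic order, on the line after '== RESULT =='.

Compute (S \ del) ∪ add:
  pre ⊆ S: {at(bay), open(d_office_bay)} ⊆ S  — applicable
  S \ del = {open(d_office_bay), open(d_office_kitchen)}
  ∪ add   = {at(office), open(d_office_bay), open(d_office_kitchen)}

== RESULT ==
["at(office)", "open(d_office_bay)", "open(d_office_kitchen)"]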